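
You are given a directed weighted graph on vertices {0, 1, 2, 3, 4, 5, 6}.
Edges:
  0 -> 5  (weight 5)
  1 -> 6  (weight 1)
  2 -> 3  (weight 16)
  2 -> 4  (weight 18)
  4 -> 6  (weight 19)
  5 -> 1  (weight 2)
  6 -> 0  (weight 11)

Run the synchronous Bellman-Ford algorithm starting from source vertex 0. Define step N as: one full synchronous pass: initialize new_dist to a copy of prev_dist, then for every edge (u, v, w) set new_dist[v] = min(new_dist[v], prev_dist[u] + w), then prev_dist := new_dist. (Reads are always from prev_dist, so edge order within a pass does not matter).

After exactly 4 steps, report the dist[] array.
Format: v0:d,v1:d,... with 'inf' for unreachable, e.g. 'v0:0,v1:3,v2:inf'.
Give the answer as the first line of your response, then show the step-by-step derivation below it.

v0:0,v1:7,v2:inf,v3:inf,v4:inf,v5:5,v6:8

step 1: dist = v0:0,v1:inf,v2:inf,v3:inf,v4:inf,v5:5,v6:inf
step 2: dist = v0:0,v1:7,v2:inf,v3:inf,v4:inf,v5:5,v6:inf
step 3: dist = v0:0,v1:7,v2:inf,v3:inf,v4:inf,v5:5,v6:8
step 4: dist = v0:0,v1:7,v2:inf,v3:inf,v4:inf,v5:5,v6:8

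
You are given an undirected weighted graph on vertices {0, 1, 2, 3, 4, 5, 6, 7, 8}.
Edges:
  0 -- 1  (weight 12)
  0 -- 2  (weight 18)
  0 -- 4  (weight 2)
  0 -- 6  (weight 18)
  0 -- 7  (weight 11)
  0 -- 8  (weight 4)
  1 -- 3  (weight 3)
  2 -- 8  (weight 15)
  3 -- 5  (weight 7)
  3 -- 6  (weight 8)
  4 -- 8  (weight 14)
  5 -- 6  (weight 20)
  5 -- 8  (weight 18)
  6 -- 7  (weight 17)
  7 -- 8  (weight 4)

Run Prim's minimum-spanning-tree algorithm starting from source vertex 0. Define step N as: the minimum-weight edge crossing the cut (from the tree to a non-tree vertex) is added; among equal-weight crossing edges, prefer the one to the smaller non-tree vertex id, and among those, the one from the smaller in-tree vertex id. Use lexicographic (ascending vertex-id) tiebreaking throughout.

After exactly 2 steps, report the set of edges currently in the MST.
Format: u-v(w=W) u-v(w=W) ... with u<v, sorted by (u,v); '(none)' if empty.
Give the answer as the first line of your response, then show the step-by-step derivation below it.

0-4(w=2) 0-8(w=4)

step 1: add edge 0-4 (w=2); MST = {0-4(w=2)}
step 2: add edge 0-8 (w=4); MST = {0-4(w=2) 0-8(w=4)}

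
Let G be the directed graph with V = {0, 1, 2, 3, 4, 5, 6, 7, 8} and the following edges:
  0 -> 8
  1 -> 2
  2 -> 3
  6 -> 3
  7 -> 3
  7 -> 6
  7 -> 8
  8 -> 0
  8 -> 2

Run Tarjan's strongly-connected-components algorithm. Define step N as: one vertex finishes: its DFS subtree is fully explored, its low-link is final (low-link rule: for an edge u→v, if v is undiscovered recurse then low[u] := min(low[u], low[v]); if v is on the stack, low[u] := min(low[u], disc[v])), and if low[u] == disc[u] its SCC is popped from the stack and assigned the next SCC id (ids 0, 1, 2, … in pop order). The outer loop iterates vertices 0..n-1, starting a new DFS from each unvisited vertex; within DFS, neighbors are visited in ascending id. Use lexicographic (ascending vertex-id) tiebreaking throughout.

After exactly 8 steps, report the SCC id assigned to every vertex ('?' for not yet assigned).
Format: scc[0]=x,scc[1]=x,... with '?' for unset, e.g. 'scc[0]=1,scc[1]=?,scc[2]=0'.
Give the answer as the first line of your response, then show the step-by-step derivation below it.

scc[0]=2,scc[1]=3,scc[2]=1,scc[3]=0,scc[4]=4,scc[5]=5,scc[6]=6,scc[7]=?,scc[8]=2

step 1: low=(low[0]=0,low[1]=?,low[2]=2,low[3]=3,low[4]=?,low[5]=?,low[6]=?,low[7]=?,low[8]=0); scc=(scc[0]=?,scc[1]=?,scc[2]=?,scc[3]=0,scc[4]=?,scc[5]=?,scc[6]=?,scc[7]=?,scc[8]=?)
step 2: low=(low[0]=0,low[1]=?,low[2]=2,low[3]=3,low[4]=?,low[5]=?,low[6]=?,low[7]=?,low[8]=0); scc=(scc[0]=?,scc[1]=?,scc[2]=1,scc[3]=0,scc[4]=?,scc[5]=?,scc[6]=?,scc[7]=?,scc[8]=?)
step 3: low=(low[0]=0,low[1]=?,low[2]=2,low[3]=3,low[4]=?,low[5]=?,low[6]=?,low[7]=?,low[8]=0); scc=(scc[0]=?,scc[1]=?,scc[2]=1,scc[3]=0,scc[4]=?,scc[5]=?,scc[6]=?,scc[7]=?,scc[8]=?)
step 4: low=(low[0]=0,low[1]=?,low[2]=2,low[3]=3,low[4]=?,low[5]=?,low[6]=?,low[7]=?,low[8]=0); scc=(scc[0]=2,scc[1]=?,scc[2]=1,scc[3]=0,scc[4]=?,scc[5]=?,scc[6]=?,scc[7]=?,scc[8]=2)
step 5: low=(low[0]=0,low[1]=4,low[2]=2,low[3]=3,low[4]=?,low[5]=?,low[6]=?,low[7]=?,low[8]=0); scc=(scc[0]=2,scc[1]=3,scc[2]=1,scc[3]=0,scc[4]=?,scc[5]=?,scc[6]=?,scc[7]=?,scc[8]=2)
step 6: low=(low[0]=0,low[1]=4,low[2]=2,low[3]=3,low[4]=5,low[5]=?,low[6]=?,low[7]=?,low[8]=0); scc=(scc[0]=2,scc[1]=3,scc[2]=1,scc[3]=0,scc[4]=4,scc[5]=?,scc[6]=?,scc[7]=?,scc[8]=2)
step 7: low=(low[0]=0,low[1]=4,low[2]=2,low[3]=3,low[4]=5,low[5]=6,low[6]=?,low[7]=?,low[8]=0); scc=(scc[0]=2,scc[1]=3,scc[2]=1,scc[3]=0,scc[4]=4,scc[5]=5,scc[6]=?,scc[7]=?,scc[8]=2)
step 8: low=(low[0]=0,low[1]=4,low[2]=2,low[3]=3,low[4]=5,low[5]=6,low[6]=7,low[7]=?,low[8]=0); scc=(scc[0]=2,scc[1]=3,scc[2]=1,scc[3]=0,scc[4]=4,scc[5]=5,scc[6]=6,scc[7]=?,scc[8]=2)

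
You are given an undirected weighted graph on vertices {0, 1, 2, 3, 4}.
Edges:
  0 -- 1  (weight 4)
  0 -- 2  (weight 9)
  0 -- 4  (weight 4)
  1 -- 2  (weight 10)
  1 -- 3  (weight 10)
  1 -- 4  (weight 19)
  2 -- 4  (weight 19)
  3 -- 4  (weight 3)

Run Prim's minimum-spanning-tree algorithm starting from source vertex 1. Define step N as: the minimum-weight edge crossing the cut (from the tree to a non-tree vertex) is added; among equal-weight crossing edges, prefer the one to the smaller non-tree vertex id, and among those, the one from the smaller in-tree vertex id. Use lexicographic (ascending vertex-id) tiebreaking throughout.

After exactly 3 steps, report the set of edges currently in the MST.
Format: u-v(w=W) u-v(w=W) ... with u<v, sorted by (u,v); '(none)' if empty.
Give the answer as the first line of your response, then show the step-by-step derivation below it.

0-1(w=4) 0-4(w=4) 3-4(w=3)

step 1: add edge 0-1 (w=4); MST = {0-1(w=4)}
step 2: add edge 0-4 (w=4); MST = {0-1(w=4) 0-4(w=4)}
step 3: add edge 3-4 (w=3); MST = {0-1(w=4) 0-4(w=4) 3-4(w=3)}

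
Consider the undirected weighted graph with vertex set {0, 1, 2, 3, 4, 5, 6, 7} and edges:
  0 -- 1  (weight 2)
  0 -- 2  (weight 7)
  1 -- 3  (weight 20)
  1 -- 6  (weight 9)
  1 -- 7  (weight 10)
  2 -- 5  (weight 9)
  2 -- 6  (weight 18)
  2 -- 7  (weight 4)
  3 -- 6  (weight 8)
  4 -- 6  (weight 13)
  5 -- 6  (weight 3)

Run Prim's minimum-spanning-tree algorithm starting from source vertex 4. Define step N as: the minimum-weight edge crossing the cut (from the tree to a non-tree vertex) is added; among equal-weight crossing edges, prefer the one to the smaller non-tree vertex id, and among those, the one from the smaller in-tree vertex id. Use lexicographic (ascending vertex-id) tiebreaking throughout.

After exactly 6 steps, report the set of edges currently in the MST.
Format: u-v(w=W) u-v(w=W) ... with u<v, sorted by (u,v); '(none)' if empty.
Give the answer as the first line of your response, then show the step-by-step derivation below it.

0-1(w=2) 0-2(w=7) 1-6(w=9) 3-6(w=8) 4-6(w=13) 5-6(w=3)

step 1: add edge 4-6 (w=13); MST = {4-6(w=13)}
step 2: add edge 5-6 (w=3); MST = {4-6(w=13) 5-6(w=3)}
step 3: add edge 3-6 (w=8); MST = {3-6(w=8) 4-6(w=13) 5-6(w=3)}
step 4: add edge 1-6 (w=9); MST = {1-6(w=9) 3-6(w=8) 4-6(w=13) 5-6(w=3)}
step 5: add edge 0-1 (w=2); MST = {0-1(w=2) 1-6(w=9) 3-6(w=8) 4-6(w=13) 5-6(w=3)}
step 6: add edge 0-2 (w=7); MST = {0-1(w=2) 0-2(w=7) 1-6(w=9) 3-6(w=8) 4-6(w=13) 5-6(w=3)}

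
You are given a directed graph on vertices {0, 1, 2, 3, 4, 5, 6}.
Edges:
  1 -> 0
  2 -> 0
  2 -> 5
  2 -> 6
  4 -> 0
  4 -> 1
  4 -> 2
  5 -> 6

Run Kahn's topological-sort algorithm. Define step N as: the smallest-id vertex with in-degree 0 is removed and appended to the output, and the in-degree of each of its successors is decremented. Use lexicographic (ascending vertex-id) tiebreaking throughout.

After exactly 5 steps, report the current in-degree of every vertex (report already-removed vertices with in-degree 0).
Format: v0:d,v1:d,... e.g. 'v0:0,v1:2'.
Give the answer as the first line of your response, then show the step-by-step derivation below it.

v0:0,v1:0,v2:0,v3:0,v4:0,v5:0,v6:1

step 1: output 3; order=[3]; indeg=(3,1,1,0,0,1,2)
step 2: output 4; order=[3,4]; indeg=(2,0,0,0,0,1,2)
step 3: output 1; order=[3,4,1]; indeg=(1,0,0,0,0,1,2)
step 4: output 2; order=[3,4,1,2]; indeg=(0,0,0,0,0,0,1)
step 5: output 0; order=[3,4,1,2,0]; indeg=(0,0,0,0,0,0,1)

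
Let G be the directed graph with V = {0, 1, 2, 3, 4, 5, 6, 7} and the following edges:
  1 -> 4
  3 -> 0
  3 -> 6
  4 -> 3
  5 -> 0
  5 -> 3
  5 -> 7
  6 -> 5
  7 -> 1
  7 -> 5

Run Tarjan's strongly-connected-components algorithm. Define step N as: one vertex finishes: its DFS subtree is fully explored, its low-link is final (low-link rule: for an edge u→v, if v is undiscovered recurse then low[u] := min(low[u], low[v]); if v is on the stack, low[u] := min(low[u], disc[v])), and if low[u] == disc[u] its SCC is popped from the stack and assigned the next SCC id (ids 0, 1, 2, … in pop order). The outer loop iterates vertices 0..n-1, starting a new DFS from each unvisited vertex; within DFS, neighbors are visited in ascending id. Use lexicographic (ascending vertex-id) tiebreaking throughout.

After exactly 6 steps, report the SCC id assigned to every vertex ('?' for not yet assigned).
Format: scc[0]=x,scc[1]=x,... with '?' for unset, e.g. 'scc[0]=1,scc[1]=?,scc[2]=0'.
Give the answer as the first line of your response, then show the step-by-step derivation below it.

scc[0]=0,scc[1]=?,scc[2]=?,scc[3]=?,scc[4]=?,scc[5]=?,scc[6]=?,scc[7]=?

step 1: low=(low[0]=0,low[1]=?,low[2]=?,low[3]=?,low[4]=?,low[5]=?,low[6]=?,low[7]=?); scc=(scc[0]=0,scc[1]=?,scc[2]=?,scc[3]=?,scc[4]=?,scc[5]=?,scc[6]=?,scc[7]=?)
step 2: low=(low[0]=0,low[1]=1,low[2]=?,low[3]=3,low[4]=2,low[5]=3,low[6]=4,low[7]=1); scc=(scc[0]=0,scc[1]=?,scc[2]=?,scc[3]=?,scc[4]=?,scc[5]=?,scc[6]=?,scc[7]=?)
step 3: low=(low[0]=0,low[1]=1,low[2]=?,low[3]=3,low[4]=2,low[5]=1,low[6]=4,low[7]=1); scc=(scc[0]=0,scc[1]=?,scc[2]=?,scc[3]=?,scc[4]=?,scc[5]=?,scc[6]=?,scc[7]=?)
step 4: low=(low[0]=0,low[1]=1,low[2]=?,low[3]=3,low[4]=2,low[5]=1,low[6]=1,low[7]=1); scc=(scc[0]=0,scc[1]=?,scc[2]=?,scc[3]=?,scc[4]=?,scc[5]=?,scc[6]=?,scc[7]=?)
step 5: low=(low[0]=0,low[1]=1,low[2]=?,low[3]=1,low[4]=2,low[5]=1,low[6]=1,low[7]=1); scc=(scc[0]=0,scc[1]=?,scc[2]=?,scc[3]=?,scc[4]=?,scc[5]=?,scc[6]=?,scc[7]=?)
step 6: low=(low[0]=0,low[1]=1,low[2]=?,low[3]=1,low[4]=1,low[5]=1,low[6]=1,low[7]=1); scc=(scc[0]=0,scc[1]=?,scc[2]=?,scc[3]=?,scc[4]=?,scc[5]=?,scc[6]=?,scc[7]=?)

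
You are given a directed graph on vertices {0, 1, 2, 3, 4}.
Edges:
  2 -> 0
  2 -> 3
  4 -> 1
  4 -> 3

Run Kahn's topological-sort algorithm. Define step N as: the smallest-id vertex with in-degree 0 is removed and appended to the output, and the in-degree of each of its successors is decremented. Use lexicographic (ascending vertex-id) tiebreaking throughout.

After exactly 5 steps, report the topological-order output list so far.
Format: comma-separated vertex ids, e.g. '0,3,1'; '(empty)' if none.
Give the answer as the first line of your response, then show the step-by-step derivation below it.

2,0,4,1,3

step 1: output 2; order=[2]; indeg=(0,1,0,1,0)
step 2: output 0; order=[2,0]; indeg=(0,1,0,1,0)
step 3: output 4; order=[2,0,4]; indeg=(0,0,0,0,0)
step 4: output 1; order=[2,0,4,1]; indeg=(0,0,0,0,0)
step 5: output 3; order=[2,0,4,1,3]; indeg=(0,0,0,0,0)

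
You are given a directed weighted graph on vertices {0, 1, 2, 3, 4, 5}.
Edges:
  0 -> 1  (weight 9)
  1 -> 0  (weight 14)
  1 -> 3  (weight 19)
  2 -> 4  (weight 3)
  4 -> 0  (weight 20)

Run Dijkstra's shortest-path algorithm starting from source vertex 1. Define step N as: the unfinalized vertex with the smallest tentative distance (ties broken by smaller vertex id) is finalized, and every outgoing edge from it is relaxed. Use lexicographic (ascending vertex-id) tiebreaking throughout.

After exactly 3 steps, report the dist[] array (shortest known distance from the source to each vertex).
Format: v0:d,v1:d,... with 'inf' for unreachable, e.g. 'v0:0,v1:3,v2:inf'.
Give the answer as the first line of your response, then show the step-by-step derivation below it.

v0:14,v1:0,v2:inf,v3:19,v4:inf,v5:inf

step 1: dist = v0:14,v1:0,v2:inf,v3:19,v4:inf,v5:inf
step 2: dist = v0:14,v1:0,v2:inf,v3:19,v4:inf,v5:inf
step 3: dist = v0:14,v1:0,v2:inf,v3:19,v4:inf,v5:inf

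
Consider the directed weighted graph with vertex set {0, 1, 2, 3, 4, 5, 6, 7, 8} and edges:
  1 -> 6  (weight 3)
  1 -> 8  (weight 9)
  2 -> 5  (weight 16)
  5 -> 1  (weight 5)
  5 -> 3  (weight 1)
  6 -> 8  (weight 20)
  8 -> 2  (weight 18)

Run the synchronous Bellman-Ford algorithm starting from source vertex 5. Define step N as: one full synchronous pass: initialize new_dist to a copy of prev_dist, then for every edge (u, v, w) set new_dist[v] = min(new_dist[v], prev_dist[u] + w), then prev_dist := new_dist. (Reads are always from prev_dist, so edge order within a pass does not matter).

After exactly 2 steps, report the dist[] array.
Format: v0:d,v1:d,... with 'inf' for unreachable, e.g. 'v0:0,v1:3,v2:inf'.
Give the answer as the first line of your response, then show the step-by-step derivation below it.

v0:inf,v1:5,v2:inf,v3:1,v4:inf,v5:0,v6:8,v7:inf,v8:14

step 1: dist = v0:inf,v1:5,v2:inf,v3:1,v4:inf,v5:0,v6:inf,v7:inf,v8:inf
step 2: dist = v0:inf,v1:5,v2:inf,v3:1,v4:inf,v5:0,v6:8,v7:inf,v8:14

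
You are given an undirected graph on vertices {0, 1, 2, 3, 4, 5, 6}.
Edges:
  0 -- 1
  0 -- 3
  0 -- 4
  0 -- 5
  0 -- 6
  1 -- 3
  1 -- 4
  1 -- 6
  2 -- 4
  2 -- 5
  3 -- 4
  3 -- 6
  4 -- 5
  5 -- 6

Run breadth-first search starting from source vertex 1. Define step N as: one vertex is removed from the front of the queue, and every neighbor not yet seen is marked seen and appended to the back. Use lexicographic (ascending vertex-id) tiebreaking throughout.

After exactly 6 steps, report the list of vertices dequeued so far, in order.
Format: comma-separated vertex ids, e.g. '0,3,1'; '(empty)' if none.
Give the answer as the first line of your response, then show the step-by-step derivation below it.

1,0,3,4,6,5

step 1: dequeue 1; queue=[0,3,4,6]; order=1
step 2: dequeue 0; queue=[3,4,6,5]; order=1,0
step 3: dequeue 3; queue=[4,6,5]; order=1,0,3
step 4: dequeue 4; queue=[6,5,2]; order=1,0,3,4
step 5: dequeue 6; queue=[5,2]; order=1,0,3,4,6
step 6: dequeue 5; queue=[2]; order=1,0,3,4,6,5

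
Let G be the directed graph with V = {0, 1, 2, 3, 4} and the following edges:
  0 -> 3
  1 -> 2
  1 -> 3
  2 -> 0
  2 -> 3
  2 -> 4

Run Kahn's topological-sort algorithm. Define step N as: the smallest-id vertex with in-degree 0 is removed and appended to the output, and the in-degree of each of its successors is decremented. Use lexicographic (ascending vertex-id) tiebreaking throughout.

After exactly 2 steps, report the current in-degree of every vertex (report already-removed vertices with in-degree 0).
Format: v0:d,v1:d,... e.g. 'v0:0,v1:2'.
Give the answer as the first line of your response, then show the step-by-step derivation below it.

v0:0,v1:0,v2:0,v3:1,v4:0

step 1: output 1; order=[1]; indeg=(1,0,0,2,1)
step 2: output 2; order=[1,2]; indeg=(0,0,0,1,0)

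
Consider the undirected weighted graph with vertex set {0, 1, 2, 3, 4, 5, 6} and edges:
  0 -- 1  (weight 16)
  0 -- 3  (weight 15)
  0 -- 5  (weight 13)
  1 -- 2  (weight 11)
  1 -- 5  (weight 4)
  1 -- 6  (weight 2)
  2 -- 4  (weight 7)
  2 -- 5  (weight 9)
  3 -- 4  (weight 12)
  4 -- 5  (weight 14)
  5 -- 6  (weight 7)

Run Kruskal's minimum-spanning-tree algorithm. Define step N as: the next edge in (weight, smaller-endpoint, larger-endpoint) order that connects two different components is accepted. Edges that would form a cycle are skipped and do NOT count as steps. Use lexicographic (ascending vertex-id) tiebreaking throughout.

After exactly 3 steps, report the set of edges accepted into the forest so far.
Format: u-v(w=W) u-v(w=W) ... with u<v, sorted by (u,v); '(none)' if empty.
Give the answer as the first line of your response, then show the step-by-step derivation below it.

1-5(w=4) 1-6(w=2) 2-4(w=7)

step 1: add edge 1-6 (w=2); MST = {1-6(w=2)}
step 2: add edge 1-5 (w=4); MST = {1-5(w=4) 1-6(w=2)}
step 3: add edge 2-4 (w=7); MST = {1-5(w=4) 1-6(w=2) 2-4(w=7)}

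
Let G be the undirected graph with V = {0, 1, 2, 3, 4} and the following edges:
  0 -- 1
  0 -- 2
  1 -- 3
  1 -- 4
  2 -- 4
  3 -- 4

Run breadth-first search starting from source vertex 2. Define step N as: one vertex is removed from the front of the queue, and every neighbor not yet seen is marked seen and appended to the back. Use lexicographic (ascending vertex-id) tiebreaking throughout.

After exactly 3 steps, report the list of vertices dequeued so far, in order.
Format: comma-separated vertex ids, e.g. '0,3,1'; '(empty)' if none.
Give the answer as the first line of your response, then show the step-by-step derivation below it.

2,0,4

step 1: dequeue 2; queue=[0,4]; order=2
step 2: dequeue 0; queue=[4,1]; order=2,0
step 3: dequeue 4; queue=[1,3]; order=2,0,4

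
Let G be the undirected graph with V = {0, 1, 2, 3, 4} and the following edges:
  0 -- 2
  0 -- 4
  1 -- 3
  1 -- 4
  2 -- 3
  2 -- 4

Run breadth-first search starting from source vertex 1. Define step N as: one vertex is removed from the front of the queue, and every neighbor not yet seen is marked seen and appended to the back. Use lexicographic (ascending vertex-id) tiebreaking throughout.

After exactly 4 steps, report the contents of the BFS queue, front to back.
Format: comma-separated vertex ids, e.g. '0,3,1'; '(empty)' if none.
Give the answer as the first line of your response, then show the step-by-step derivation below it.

0

step 1: dequeue 1; queue=[3,4]; order=1
step 2: dequeue 3; queue=[4,2]; order=1,3
step 3: dequeue 4; queue=[2,0]; order=1,3,4
step 4: dequeue 2; queue=[0]; order=1,3,4,2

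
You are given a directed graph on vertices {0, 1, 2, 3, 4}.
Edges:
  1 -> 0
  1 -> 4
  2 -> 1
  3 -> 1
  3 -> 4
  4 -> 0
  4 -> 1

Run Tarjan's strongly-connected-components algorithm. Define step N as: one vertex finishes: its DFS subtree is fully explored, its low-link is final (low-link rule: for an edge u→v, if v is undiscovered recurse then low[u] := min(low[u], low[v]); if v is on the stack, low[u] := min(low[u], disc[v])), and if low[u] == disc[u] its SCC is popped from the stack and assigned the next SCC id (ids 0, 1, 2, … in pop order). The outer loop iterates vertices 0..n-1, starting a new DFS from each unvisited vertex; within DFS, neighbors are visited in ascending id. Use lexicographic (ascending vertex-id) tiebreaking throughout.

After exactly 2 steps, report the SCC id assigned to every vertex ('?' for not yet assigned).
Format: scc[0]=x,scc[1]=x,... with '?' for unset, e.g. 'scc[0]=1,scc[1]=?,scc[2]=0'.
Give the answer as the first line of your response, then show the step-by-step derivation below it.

scc[0]=0,scc[1]=?,scc[2]=?,scc[3]=?,scc[4]=?

step 1: low=(low[0]=0,low[1]=?,low[2]=?,low[3]=?,low[4]=?); scc=(scc[0]=0,scc[1]=?,scc[2]=?,scc[3]=?,scc[4]=?)
step 2: low=(low[0]=0,low[1]=1,low[2]=?,low[3]=?,low[4]=1); scc=(scc[0]=0,scc[1]=?,scc[2]=?,scc[3]=?,scc[4]=?)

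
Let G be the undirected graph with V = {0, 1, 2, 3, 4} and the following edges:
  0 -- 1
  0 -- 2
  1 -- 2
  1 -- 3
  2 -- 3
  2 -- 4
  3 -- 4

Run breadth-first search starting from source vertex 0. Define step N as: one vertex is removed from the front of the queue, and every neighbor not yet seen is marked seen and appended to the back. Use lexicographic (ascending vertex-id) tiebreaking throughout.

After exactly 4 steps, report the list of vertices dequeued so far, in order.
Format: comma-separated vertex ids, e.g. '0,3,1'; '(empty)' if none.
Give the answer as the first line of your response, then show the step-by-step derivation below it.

0,1,2,3

step 1: dequeue 0; queue=[1,2]; order=0
step 2: dequeue 1; queue=[2,3]; order=0,1
step 3: dequeue 2; queue=[3,4]; order=0,1,2
step 4: dequeue 3; queue=[4]; order=0,1,2,3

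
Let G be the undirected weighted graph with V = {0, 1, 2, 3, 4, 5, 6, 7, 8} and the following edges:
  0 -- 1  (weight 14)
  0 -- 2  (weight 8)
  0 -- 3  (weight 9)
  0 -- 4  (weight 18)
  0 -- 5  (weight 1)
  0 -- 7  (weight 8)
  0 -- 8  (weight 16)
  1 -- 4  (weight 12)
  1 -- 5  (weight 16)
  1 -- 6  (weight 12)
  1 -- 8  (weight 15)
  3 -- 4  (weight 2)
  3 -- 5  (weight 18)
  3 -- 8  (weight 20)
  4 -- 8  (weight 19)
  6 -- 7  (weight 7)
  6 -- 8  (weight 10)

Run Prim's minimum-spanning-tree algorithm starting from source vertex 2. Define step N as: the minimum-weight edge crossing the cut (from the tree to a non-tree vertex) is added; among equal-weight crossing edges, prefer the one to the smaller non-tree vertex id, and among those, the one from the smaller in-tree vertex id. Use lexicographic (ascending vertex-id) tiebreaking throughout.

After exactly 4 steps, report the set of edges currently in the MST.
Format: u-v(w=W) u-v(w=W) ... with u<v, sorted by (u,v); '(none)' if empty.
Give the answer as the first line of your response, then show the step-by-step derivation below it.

0-2(w=8) 0-5(w=1) 0-7(w=8) 6-7(w=7)

step 1: add edge 0-2 (w=8); MST = {0-2(w=8)}
step 2: add edge 0-5 (w=1); MST = {0-2(w=8) 0-5(w=1)}
step 3: add edge 0-7 (w=8); MST = {0-2(w=8) 0-5(w=1) 0-7(w=8)}
step 4: add edge 6-7 (w=7); MST = {0-2(w=8) 0-5(w=1) 0-7(w=8) 6-7(w=7)}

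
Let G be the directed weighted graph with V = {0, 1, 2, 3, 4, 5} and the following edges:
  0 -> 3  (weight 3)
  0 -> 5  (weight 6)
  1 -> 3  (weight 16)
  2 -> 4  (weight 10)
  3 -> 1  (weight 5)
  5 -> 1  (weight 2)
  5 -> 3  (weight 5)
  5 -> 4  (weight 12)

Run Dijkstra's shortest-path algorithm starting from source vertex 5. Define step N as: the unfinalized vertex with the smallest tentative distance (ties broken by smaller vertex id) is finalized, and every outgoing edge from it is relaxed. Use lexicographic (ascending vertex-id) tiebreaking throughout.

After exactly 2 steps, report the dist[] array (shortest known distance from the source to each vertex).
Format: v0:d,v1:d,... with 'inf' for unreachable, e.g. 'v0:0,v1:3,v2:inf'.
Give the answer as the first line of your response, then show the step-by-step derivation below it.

v0:inf,v1:2,v2:inf,v3:5,v4:12,v5:0

step 1: dist = v0:inf,v1:2,v2:inf,v3:5,v4:12,v5:0
step 2: dist = v0:inf,v1:2,v2:inf,v3:5,v4:12,v5:0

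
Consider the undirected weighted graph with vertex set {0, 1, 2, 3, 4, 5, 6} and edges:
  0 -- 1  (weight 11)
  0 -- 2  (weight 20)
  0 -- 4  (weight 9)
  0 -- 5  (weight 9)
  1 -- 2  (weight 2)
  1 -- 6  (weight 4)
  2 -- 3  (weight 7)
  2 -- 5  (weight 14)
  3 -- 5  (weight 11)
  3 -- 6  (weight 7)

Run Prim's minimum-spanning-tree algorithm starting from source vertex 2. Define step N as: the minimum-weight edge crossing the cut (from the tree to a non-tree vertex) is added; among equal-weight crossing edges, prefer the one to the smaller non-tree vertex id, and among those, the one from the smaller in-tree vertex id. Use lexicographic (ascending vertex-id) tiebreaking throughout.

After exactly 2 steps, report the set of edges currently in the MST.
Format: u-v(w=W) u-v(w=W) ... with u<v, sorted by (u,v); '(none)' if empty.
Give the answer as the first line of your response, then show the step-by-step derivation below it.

1-2(w=2) 1-6(w=4)

step 1: add edge 1-2 (w=2); MST = {1-2(w=2)}
step 2: add edge 1-6 (w=4); MST = {1-2(w=2) 1-6(w=4)}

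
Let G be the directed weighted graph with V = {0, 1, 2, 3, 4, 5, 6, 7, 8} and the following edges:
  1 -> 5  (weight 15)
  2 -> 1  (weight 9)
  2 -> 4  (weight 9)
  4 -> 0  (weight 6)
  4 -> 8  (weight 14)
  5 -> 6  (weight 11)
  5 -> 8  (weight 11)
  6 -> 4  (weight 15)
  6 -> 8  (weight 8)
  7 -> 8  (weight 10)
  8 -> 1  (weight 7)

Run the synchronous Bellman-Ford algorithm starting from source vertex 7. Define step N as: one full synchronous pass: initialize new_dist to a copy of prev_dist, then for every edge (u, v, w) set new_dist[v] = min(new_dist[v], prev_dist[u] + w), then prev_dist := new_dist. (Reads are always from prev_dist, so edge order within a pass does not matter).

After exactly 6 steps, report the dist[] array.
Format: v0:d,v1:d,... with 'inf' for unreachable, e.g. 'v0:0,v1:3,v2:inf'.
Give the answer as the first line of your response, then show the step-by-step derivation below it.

v0:64,v1:17,v2:inf,v3:inf,v4:58,v5:32,v6:43,v7:0,v8:10

step 1: dist = v0:inf,v1:inf,v2:inf,v3:inf,v4:inf,v5:inf,v6:inf,v7:0,v8:10
step 2: dist = v0:inf,v1:17,v2:inf,v3:inf,v4:inf,v5:inf,v6:inf,v7:0,v8:10
step 3: dist = v0:inf,v1:17,v2:inf,v3:inf,v4:inf,v5:32,v6:inf,v7:0,v8:10
step 4: dist = v0:inf,v1:17,v2:inf,v3:inf,v4:inf,v5:32,v6:43,v7:0,v8:10
step 5: dist = v0:inf,v1:17,v2:inf,v3:inf,v4:58,v5:32,v6:43,v7:0,v8:10
step 6: dist = v0:64,v1:17,v2:inf,v3:inf,v4:58,v5:32,v6:43,v7:0,v8:10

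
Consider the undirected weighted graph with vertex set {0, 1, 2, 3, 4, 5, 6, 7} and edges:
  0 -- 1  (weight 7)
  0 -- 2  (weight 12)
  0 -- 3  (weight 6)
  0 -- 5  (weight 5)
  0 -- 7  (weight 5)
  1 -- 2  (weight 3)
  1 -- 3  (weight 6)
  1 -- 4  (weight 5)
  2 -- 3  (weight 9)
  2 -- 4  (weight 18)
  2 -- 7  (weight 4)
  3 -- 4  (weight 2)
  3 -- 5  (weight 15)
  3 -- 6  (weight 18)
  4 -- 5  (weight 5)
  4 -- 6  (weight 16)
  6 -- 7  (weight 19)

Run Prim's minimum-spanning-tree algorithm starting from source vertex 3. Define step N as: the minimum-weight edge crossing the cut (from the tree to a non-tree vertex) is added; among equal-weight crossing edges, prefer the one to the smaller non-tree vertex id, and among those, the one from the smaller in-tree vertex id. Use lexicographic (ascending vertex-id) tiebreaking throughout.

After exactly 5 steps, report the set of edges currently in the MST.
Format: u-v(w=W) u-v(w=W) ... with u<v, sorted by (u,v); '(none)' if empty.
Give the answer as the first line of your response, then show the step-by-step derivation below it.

0-7(w=5) 1-2(w=3) 1-4(w=5) 2-7(w=4) 3-4(w=2)

step 1: add edge 3-4 (w=2); MST = {3-4(w=2)}
step 2: add edge 1-4 (w=5); MST = {1-4(w=5) 3-4(w=2)}
step 3: add edge 1-2 (w=3); MST = {1-2(w=3) 1-4(w=5) 3-4(w=2)}
step 4: add edge 2-7 (w=4); MST = {1-2(w=3) 1-4(w=5) 2-7(w=4) 3-4(w=2)}
step 5: add edge 0-7 (w=5); MST = {0-7(w=5) 1-2(w=3) 1-4(w=5) 2-7(w=4) 3-4(w=2)}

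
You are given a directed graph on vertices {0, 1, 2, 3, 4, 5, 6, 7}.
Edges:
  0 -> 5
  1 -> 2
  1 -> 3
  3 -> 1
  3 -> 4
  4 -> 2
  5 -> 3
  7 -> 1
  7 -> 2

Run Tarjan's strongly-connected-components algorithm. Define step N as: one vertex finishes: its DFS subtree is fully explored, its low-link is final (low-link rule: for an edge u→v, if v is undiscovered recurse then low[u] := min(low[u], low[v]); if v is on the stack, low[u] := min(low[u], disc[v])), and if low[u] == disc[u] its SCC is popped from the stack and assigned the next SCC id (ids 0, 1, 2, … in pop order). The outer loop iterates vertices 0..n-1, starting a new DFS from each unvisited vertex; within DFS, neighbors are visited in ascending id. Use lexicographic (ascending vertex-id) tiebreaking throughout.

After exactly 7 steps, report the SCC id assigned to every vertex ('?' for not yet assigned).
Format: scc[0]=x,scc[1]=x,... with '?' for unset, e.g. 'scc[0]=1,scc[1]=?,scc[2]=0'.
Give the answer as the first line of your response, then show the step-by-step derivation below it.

scc[0]=4,scc[1]=2,scc[2]=0,scc[3]=2,scc[4]=1,scc[5]=3,scc[6]=5,scc[7]=?

step 1: low=(low[0]=0,low[1]=3,low[2]=4,low[3]=2,low[4]=?,low[5]=1,low[6]=?,low[7]=?); scc=(scc[0]=?,scc[1]=?,scc[2]=0,scc[3]=?,scc[4]=?,scc[5]=?,scc[6]=?,scc[7]=?)
step 2: low=(low[0]=0,low[1]=2,low[2]=4,low[3]=2,low[4]=?,low[5]=1,low[6]=?,low[7]=?); scc=(scc[0]=?,scc[1]=?,scc[2]=0,scc[3]=?,scc[4]=?,scc[5]=?,scc[6]=?,scc[7]=?)
step 3: low=(low[0]=0,low[1]=2,low[2]=4,low[3]=2,low[4]=5,low[5]=1,low[6]=?,low[7]=?); scc=(scc[0]=?,scc[1]=?,scc[2]=0,scc[3]=?,scc[4]=1,scc[5]=?,scc[6]=?,scc[7]=?)
step 4: low=(low[0]=0,low[1]=2,low[2]=4,low[3]=2,low[4]=5,low[5]=1,low[6]=?,low[7]=?); scc=(scc[0]=?,scc[1]=2,scc[2]=0,scc[3]=2,scc[4]=1,scc[5]=?,scc[6]=?,scc[7]=?)
step 5: low=(low[0]=0,low[1]=2,low[2]=4,low[3]=2,low[4]=5,low[5]=1,low[6]=?,low[7]=?); scc=(scc[0]=?,scc[1]=2,scc[2]=0,scc[3]=2,scc[4]=1,scc[5]=3,scc[6]=?,scc[7]=?)
step 6: low=(low[0]=0,low[1]=2,low[2]=4,low[3]=2,low[4]=5,low[5]=1,low[6]=?,low[7]=?); scc=(scc[0]=4,scc[1]=2,scc[2]=0,scc[3]=2,scc[4]=1,scc[5]=3,scc[6]=?,scc[7]=?)
step 7: low=(low[0]=0,low[1]=2,low[2]=4,low[3]=2,low[4]=5,low[5]=1,low[6]=6,low[7]=?); scc=(scc[0]=4,scc[1]=2,scc[2]=0,scc[3]=2,scc[4]=1,scc[5]=3,scc[6]=5,scc[7]=?)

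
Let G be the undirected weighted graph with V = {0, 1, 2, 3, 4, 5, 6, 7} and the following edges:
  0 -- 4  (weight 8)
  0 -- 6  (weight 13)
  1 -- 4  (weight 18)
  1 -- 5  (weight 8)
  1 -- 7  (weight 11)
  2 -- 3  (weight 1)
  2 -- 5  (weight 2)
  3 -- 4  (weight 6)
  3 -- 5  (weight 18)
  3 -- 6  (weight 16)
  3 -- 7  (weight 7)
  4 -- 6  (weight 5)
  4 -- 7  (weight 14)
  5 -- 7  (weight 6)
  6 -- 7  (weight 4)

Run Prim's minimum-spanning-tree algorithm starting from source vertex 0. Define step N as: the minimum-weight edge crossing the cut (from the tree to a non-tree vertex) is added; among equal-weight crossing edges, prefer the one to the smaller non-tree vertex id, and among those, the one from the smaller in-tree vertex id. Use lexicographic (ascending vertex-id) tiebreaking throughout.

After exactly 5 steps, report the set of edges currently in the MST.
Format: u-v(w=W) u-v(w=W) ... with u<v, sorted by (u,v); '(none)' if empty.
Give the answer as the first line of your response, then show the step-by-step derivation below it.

0-4(w=8) 2-3(w=1) 3-4(w=6) 4-6(w=5) 6-7(w=4)

step 1: add edge 0-4 (w=8); MST = {0-4(w=8)}
step 2: add edge 4-6 (w=5); MST = {0-4(w=8) 4-6(w=5)}
step 3: add edge 6-7 (w=4); MST = {0-4(w=8) 4-6(w=5) 6-7(w=4)}
step 4: add edge 3-4 (w=6); MST = {0-4(w=8) 3-4(w=6) 4-6(w=5) 6-7(w=4)}
step 5: add edge 2-3 (w=1); MST = {0-4(w=8) 2-3(w=1) 3-4(w=6) 4-6(w=5) 6-7(w=4)}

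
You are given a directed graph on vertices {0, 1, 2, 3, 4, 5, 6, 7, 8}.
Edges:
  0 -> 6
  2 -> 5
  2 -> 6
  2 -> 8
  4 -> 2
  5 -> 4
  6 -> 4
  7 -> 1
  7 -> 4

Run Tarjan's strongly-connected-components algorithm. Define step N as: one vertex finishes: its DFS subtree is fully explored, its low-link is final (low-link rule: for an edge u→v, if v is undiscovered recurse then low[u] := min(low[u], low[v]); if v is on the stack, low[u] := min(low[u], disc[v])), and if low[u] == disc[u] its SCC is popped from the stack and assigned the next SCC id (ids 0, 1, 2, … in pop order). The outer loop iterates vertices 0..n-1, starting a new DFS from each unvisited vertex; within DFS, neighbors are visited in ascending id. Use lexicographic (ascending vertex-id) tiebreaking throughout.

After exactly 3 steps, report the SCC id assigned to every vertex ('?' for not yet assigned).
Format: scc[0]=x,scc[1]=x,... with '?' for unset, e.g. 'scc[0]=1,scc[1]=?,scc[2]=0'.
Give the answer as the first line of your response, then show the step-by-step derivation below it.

scc[0]=?,scc[1]=?,scc[2]=?,scc[3]=?,scc[4]=?,scc[5]=?,scc[6]=?,scc[7]=?,scc[8]=0

step 1: low=(low[0]=0,low[1]=?,low[2]=3,low[3]=?,low[4]=2,low[5]=2,low[6]=1,low[7]=?,low[8]=?); scc=(scc[0]=?,scc[1]=?,scc[2]=?,scc[3]=?,scc[4]=?,scc[5]=?,scc[6]=?,scc[7]=?,scc[8]=?)
step 2: low=(low[0]=0,low[1]=?,low[2]=1,low[3]=?,low[4]=2,low[5]=2,low[6]=1,low[7]=?,low[8]=5); scc=(scc[0]=?,scc[1]=?,scc[2]=?,scc[3]=?,scc[4]=?,scc[5]=?,scc[6]=?,scc[7]=?,scc[8]=0)
step 3: low=(low[0]=0,low[1]=?,low[2]=1,low[3]=?,low[4]=2,low[5]=2,low[6]=1,low[7]=?,low[8]=5); scc=(scc[0]=?,scc[1]=?,scc[2]=?,scc[3]=?,scc[4]=?,scc[5]=?,scc[6]=?,scc[7]=?,scc[8]=0)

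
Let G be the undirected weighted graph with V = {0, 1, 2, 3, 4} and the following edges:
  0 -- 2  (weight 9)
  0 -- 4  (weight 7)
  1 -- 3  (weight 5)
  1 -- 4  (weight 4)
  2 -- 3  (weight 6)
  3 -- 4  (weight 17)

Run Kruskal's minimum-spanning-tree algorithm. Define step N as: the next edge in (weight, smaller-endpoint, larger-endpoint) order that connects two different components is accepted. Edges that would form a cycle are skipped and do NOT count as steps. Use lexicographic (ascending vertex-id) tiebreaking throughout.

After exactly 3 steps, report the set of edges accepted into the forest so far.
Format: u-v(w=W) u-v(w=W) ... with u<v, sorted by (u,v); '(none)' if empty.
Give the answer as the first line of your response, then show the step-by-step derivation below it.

1-3(w=5) 1-4(w=4) 2-3(w=6)

step 1: add edge 1-4 (w=4); MST = {1-4(w=4)}
step 2: add edge 1-3 (w=5); MST = {1-3(w=5) 1-4(w=4)}
step 3: add edge 2-3 (w=6); MST = {1-3(w=5) 1-4(w=4) 2-3(w=6)}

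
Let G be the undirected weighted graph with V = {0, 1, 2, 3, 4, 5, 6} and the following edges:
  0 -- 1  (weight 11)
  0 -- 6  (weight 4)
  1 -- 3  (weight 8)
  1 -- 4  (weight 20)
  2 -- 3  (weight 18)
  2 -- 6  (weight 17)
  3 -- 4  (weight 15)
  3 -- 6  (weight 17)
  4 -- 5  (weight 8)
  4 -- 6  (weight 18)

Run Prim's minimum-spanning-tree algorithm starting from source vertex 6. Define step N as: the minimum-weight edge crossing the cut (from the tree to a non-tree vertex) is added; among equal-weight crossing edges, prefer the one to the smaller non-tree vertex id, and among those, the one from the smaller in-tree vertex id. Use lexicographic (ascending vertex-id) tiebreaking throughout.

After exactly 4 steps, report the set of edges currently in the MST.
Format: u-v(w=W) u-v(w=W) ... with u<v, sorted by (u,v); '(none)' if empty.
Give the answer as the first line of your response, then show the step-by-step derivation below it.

0-1(w=11) 0-6(w=4) 1-3(w=8) 3-4(w=15)

step 1: add edge 0-6 (w=4); MST = {0-6(w=4)}
step 2: add edge 0-1 (w=11); MST = {0-1(w=11) 0-6(w=4)}
step 3: add edge 1-3 (w=8); MST = {0-1(w=11) 0-6(w=4) 1-3(w=8)}
step 4: add edge 3-4 (w=15); MST = {0-1(w=11) 0-6(w=4) 1-3(w=8) 3-4(w=15)}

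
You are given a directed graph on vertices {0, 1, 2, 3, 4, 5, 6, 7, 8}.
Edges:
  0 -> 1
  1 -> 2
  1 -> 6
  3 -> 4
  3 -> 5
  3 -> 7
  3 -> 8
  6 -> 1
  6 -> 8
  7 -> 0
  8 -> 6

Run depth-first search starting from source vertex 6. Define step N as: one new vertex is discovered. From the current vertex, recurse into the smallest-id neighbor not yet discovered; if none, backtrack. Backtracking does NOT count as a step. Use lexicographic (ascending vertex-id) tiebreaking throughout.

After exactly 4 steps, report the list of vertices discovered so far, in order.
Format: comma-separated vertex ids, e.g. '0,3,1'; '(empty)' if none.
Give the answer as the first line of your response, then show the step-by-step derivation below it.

6,1,2,8

step 1: discover 6; path=6; order=6
step 2: discover 1; path=6>1; order=6,1
step 3: discover 2; path=6>1>2; order=6,1,2
step 4: discover 8; path=6>8; order=6,1,2,8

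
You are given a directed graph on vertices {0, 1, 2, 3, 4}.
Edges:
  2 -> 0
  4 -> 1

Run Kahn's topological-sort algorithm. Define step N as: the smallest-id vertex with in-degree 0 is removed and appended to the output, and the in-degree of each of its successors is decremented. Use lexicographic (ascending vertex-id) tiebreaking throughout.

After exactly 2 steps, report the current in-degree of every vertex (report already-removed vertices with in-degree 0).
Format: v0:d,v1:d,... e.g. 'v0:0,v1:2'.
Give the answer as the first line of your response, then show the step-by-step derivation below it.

v0:0,v1:1,v2:0,v3:0,v4:0

step 1: output 2; order=[2]; indeg=(0,1,0,0,0)
step 2: output 0; order=[2,0]; indeg=(0,1,0,0,0)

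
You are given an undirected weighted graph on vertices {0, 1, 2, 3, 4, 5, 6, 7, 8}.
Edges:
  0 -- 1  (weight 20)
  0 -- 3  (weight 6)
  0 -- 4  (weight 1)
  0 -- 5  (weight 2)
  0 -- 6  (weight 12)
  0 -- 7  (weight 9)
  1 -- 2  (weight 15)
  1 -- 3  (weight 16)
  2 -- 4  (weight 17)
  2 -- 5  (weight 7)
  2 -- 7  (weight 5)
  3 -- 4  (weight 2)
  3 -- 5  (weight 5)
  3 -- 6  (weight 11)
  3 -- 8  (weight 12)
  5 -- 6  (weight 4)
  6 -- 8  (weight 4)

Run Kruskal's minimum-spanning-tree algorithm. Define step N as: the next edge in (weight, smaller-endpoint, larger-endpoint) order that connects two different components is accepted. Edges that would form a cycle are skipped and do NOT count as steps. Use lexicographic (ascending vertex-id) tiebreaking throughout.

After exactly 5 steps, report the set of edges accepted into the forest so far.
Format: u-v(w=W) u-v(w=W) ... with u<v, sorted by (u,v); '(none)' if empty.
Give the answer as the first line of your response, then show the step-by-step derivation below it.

0-4(w=1) 0-5(w=2) 3-4(w=2) 5-6(w=4) 6-8(w=4)

step 1: add edge 0-4 (w=1); MST = {0-4(w=1)}
step 2: add edge 0-5 (w=2); MST = {0-4(w=1) 0-5(w=2)}
step 3: add edge 3-4 (w=2); MST = {0-4(w=1) 0-5(w=2) 3-4(w=2)}
step 4: add edge 5-6 (w=4); MST = {0-4(w=1) 0-5(w=2) 3-4(w=2) 5-6(w=4)}
step 5: add edge 6-8 (w=4); MST = {0-4(w=1) 0-5(w=2) 3-4(w=2) 5-6(w=4) 6-8(w=4)}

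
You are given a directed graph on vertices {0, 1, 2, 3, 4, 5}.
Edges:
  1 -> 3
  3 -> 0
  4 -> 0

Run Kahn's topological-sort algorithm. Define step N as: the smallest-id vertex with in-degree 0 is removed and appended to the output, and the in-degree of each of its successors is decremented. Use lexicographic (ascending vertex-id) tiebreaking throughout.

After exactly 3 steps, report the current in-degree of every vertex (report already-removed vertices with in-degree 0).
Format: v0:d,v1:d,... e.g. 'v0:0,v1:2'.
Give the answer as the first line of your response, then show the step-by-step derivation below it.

v0:1,v1:0,v2:0,v3:0,v4:0,v5:0

step 1: output 1; order=[1]; indeg=(2,0,0,0,0,0)
step 2: output 2; order=[1,2]; indeg=(2,0,0,0,0,0)
step 3: output 3; order=[1,2,3]; indeg=(1,0,0,0,0,0)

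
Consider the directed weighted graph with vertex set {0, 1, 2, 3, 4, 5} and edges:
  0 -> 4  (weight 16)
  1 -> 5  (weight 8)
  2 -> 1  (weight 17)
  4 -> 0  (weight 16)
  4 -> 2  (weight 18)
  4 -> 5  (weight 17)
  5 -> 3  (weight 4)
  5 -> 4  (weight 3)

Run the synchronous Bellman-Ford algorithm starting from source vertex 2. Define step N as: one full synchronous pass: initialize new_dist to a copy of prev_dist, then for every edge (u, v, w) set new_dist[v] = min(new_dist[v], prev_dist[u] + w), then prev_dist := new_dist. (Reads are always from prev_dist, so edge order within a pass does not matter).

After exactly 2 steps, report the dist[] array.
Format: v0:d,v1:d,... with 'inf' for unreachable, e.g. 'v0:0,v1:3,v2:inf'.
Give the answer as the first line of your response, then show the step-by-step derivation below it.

v0:inf,v1:17,v2:0,v3:inf,v4:inf,v5:25

step 1: dist = v0:inf,v1:17,v2:0,v3:inf,v4:inf,v5:inf
step 2: dist = v0:inf,v1:17,v2:0,v3:inf,v4:inf,v5:25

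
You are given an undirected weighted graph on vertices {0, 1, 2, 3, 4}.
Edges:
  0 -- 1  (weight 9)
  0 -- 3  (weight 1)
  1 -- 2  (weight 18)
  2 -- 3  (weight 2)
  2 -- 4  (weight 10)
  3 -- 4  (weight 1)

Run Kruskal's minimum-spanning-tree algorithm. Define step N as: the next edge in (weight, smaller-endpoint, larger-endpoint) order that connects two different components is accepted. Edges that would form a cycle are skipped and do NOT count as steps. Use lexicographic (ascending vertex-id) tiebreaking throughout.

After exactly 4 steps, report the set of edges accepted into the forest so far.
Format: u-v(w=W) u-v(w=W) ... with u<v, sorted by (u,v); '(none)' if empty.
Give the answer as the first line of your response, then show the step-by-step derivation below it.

0-1(w=9) 0-3(w=1) 2-3(w=2) 3-4(w=1)

step 1: add edge 0-3 (w=1); MST = {0-3(w=1)}
step 2: add edge 3-4 (w=1); MST = {0-3(w=1) 3-4(w=1)}
step 3: add edge 2-3 (w=2); MST = {0-3(w=1) 2-3(w=2) 3-4(w=1)}
step 4: add edge 0-1 (w=9); MST = {0-1(w=9) 0-3(w=1) 2-3(w=2) 3-4(w=1)}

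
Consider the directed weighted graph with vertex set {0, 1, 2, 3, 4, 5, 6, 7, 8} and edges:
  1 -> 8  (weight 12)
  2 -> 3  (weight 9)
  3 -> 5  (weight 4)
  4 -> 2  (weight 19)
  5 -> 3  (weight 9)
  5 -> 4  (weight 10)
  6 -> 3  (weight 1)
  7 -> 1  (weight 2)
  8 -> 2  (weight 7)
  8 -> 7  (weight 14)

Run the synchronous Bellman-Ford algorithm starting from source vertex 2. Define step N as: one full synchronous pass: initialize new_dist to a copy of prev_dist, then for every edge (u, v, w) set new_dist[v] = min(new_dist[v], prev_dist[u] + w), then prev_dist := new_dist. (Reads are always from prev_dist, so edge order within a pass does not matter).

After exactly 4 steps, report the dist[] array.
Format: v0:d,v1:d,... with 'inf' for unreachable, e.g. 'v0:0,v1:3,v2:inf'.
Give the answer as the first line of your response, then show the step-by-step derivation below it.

v0:inf,v1:inf,v2:0,v3:9,v4:23,v5:13,v6:inf,v7:inf,v8:inf

step 1: dist = v0:inf,v1:inf,v2:0,v3:9,v4:inf,v5:inf,v6:inf,v7:inf,v8:inf
step 2: dist = v0:inf,v1:inf,v2:0,v3:9,v4:inf,v5:13,v6:inf,v7:inf,v8:inf
step 3: dist = v0:inf,v1:inf,v2:0,v3:9,v4:23,v5:13,v6:inf,v7:inf,v8:inf
step 4: dist = v0:inf,v1:inf,v2:0,v3:9,v4:23,v5:13,v6:inf,v7:inf,v8:inf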